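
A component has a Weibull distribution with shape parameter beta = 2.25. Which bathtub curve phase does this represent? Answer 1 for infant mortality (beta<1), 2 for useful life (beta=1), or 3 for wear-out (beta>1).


beta = 2.25
Compare beta to 1:
beta < 1 => infant mortality (phase 1)
beta = 1 => useful life (phase 2)
beta > 1 => wear-out (phase 3)
Since beta = 2.25, this is wear-out (increasing failure rate)
Phase = 3

3


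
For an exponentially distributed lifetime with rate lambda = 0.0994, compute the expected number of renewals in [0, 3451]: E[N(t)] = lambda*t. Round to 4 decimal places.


lambda = 0.0994
t = 3451
E[N(t)] = lambda * t
E[N(t)] = 0.0994 * 3451
E[N(t)] = 343.0294

343.0294


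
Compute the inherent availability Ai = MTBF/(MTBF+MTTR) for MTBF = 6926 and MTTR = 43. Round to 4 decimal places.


MTBF = 6926
MTTR = 43
MTBF + MTTR = 6969
Ai = 6926 / 6969
Ai = 0.9938

0.9938


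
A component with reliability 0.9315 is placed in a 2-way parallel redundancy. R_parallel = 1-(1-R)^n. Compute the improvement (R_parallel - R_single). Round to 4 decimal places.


R_single = 0.9315, n = 2
1 - R_single = 0.0685
(1 - R_single)^n = 0.0685^2 = 0.0047
R_parallel = 1 - 0.0047 = 0.9953
Improvement = 0.9953 - 0.9315
Improvement = 0.0638

0.0638


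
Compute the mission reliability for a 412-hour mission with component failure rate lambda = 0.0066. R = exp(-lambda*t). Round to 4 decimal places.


lambda = 0.0066
mission_time = 412
lambda * t = 0.0066 * 412 = 2.7192
R = exp(-2.7192)
R = 0.0659

0.0659


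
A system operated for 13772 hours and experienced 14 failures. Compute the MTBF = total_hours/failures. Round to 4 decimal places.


total_hours = 13772
failures = 14
MTBF = 13772 / 14
MTBF = 983.7143

983.7143


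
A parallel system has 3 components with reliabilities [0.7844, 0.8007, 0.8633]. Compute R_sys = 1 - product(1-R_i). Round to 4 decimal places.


Components: [0.7844, 0.8007, 0.8633]
(1 - 0.7844) = 0.2156, running product = 0.2156
(1 - 0.8007) = 0.1993, running product = 0.043
(1 - 0.8633) = 0.1367, running product = 0.0059
Product of (1-R_i) = 0.0059
R_sys = 1 - 0.0059 = 0.9941

0.9941


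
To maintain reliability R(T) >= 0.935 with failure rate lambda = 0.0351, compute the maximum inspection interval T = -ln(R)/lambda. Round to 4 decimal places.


R_target = 0.935
lambda = 0.0351
-ln(0.935) = 0.0672
T = 0.0672 / 0.0351
T = 1.9148

1.9148


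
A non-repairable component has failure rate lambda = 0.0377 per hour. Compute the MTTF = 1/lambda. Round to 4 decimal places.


lambda = 0.0377
MTTF = 1 / 0.0377
MTTF = 26.5252

26.5252


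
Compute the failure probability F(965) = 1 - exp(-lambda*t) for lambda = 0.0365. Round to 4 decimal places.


lambda = 0.0365, t = 965
lambda * t = 35.2225
exp(-35.2225) = 0.0
F(t) = 1 - 0.0
F(t) = 1.0

1.0


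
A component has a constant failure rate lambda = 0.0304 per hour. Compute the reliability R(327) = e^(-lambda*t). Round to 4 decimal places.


lambda = 0.0304
t = 327
lambda * t = 9.9408
R(t) = e^(-9.9408)
R(t) = 0.0

0.0


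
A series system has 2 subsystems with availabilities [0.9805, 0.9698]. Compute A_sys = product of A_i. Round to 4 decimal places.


Subsystems: [0.9805, 0.9698]
After subsystem 1 (A=0.9805): product = 0.9805
After subsystem 2 (A=0.9698): product = 0.9509
A_sys = 0.9509

0.9509


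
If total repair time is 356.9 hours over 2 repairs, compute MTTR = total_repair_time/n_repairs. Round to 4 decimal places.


total_repair_time = 356.9
n_repairs = 2
MTTR = 356.9 / 2
MTTR = 178.45

178.45


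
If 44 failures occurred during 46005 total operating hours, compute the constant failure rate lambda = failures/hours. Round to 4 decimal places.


failures = 44
total_hours = 46005
lambda = 44 / 46005
lambda = 0.001

0.001


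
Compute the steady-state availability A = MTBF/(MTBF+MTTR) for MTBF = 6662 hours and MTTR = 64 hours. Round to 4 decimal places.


MTBF = 6662
MTTR = 64
MTBF + MTTR = 6726
A = 6662 / 6726
A = 0.9905

0.9905


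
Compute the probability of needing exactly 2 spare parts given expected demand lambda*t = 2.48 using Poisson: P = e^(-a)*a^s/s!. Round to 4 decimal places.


a = 2.48, s = 2
e^(-a) = e^(-2.48) = 0.0837
a^s = 2.48^2 = 6.1504
s! = 2
P = 0.0837 * 6.1504 / 2
P = 0.2575

0.2575


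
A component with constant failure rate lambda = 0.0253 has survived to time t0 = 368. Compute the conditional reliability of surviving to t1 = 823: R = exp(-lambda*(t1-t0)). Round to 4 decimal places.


lambda = 0.0253
t0 = 368, t1 = 823
t1 - t0 = 455
lambda * (t1-t0) = 0.0253 * 455 = 11.5115
R = exp(-11.5115)
R = 0.0

0.0


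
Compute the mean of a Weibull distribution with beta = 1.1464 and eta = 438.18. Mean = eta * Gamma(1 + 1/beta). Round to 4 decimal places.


beta = 1.1464, eta = 438.18
1/beta = 0.8723
1 + 1/beta = 1.8723
Gamma(1.8723) = 0.9526
Mean = 438.18 * 0.9526
Mean = 417.3993

417.3993


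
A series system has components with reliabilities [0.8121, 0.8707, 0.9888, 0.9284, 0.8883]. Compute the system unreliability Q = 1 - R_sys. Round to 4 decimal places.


Components: [0.8121, 0.8707, 0.9888, 0.9284, 0.8883]
After component 1: product = 0.8121
After component 2: product = 0.7071
After component 3: product = 0.6992
After component 4: product = 0.6491
After component 5: product = 0.5766
R_sys = 0.5766
Q = 1 - 0.5766 = 0.4234

0.4234


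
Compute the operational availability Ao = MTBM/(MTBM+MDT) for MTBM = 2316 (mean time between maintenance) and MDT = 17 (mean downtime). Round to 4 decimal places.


MTBM = 2316
MDT = 17
MTBM + MDT = 2333
Ao = 2316 / 2333
Ao = 0.9927

0.9927


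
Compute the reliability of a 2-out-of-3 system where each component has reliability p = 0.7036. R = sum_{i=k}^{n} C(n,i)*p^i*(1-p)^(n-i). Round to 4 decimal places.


k = 2, n = 3, p = 0.7036
i=2: C(3,2)=3 * 0.7036^2 * 0.2964^1 = 0.4402
i=3: C(3,3)=1 * 0.7036^3 * 0.2964^0 = 0.3483
R = sum of terms = 0.7885

0.7885


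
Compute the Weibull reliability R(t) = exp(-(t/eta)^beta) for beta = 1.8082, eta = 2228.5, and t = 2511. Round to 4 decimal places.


beta = 1.8082, eta = 2228.5, t = 2511
t/eta = 2511 / 2228.5 = 1.1268
(t/eta)^beta = 1.1268^1.8082 = 1.2409
R(t) = exp(-1.2409)
R(t) = 0.2891

0.2891


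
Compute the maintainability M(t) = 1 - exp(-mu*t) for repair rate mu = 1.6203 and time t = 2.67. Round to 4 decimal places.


mu = 1.6203, t = 2.67
mu * t = 1.6203 * 2.67 = 4.3262
exp(-4.3262) = 0.0132
M(t) = 1 - 0.0132
M(t) = 0.9868

0.9868


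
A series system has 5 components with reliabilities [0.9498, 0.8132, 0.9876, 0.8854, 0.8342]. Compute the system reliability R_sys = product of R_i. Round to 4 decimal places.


Components: [0.9498, 0.8132, 0.9876, 0.8854, 0.8342]
After component 1 (R=0.9498): product = 0.9498
After component 2 (R=0.8132): product = 0.7724
After component 3 (R=0.9876): product = 0.7628
After component 4 (R=0.8854): product = 0.6754
After component 5 (R=0.8342): product = 0.5634
R_sys = 0.5634

0.5634


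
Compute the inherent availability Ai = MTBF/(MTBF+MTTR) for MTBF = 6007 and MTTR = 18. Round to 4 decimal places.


MTBF = 6007
MTTR = 18
MTBF + MTTR = 6025
Ai = 6007 / 6025
Ai = 0.997

0.997


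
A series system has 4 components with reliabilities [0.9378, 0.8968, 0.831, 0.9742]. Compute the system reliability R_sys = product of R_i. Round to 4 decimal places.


Components: [0.9378, 0.8968, 0.831, 0.9742]
After component 1 (R=0.9378): product = 0.9378
After component 2 (R=0.8968): product = 0.841
After component 3 (R=0.831): product = 0.6989
After component 4 (R=0.9742): product = 0.6809
R_sys = 0.6809

0.6809


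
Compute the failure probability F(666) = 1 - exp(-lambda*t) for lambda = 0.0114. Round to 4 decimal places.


lambda = 0.0114, t = 666
lambda * t = 7.5924
exp(-7.5924) = 0.0005
F(t) = 1 - 0.0005
F(t) = 0.9995

0.9995


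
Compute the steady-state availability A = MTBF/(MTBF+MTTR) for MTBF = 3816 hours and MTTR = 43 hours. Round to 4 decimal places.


MTBF = 3816
MTTR = 43
MTBF + MTTR = 3859
A = 3816 / 3859
A = 0.9889

0.9889


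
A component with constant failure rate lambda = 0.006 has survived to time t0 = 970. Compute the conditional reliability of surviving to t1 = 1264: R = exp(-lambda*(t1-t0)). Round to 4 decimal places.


lambda = 0.006
t0 = 970, t1 = 1264
t1 - t0 = 294
lambda * (t1-t0) = 0.006 * 294 = 1.764
R = exp(-1.764)
R = 0.1714

0.1714


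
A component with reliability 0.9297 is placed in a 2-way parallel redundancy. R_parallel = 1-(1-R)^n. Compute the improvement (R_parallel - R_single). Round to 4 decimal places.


R_single = 0.9297, n = 2
1 - R_single = 0.0703
(1 - R_single)^n = 0.0703^2 = 0.0049
R_parallel = 1 - 0.0049 = 0.9951
Improvement = 0.9951 - 0.9297
Improvement = 0.0654

0.0654


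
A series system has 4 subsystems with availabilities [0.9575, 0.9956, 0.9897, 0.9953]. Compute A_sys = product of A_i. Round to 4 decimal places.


Subsystems: [0.9575, 0.9956, 0.9897, 0.9953]
After subsystem 1 (A=0.9575): product = 0.9575
After subsystem 2 (A=0.9956): product = 0.9533
After subsystem 3 (A=0.9897): product = 0.9435
After subsystem 4 (A=0.9953): product = 0.939
A_sys = 0.939

0.939


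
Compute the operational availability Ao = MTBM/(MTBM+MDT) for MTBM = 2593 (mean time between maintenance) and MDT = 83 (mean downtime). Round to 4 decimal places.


MTBM = 2593
MDT = 83
MTBM + MDT = 2676
Ao = 2593 / 2676
Ao = 0.969

0.969


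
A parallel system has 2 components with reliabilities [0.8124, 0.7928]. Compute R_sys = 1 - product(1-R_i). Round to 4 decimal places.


Components: [0.8124, 0.7928]
(1 - 0.8124) = 0.1876, running product = 0.1876
(1 - 0.7928) = 0.2072, running product = 0.0389
Product of (1-R_i) = 0.0389
R_sys = 1 - 0.0389 = 0.9611

0.9611


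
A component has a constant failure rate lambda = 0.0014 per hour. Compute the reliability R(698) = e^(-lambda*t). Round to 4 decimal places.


lambda = 0.0014
t = 698
lambda * t = 0.9772
R(t) = e^(-0.9772)
R(t) = 0.3764

0.3764


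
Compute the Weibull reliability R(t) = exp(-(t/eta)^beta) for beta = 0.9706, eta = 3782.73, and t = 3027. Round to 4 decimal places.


beta = 0.9706, eta = 3782.73, t = 3027
t/eta = 3027 / 3782.73 = 0.8002
(t/eta)^beta = 0.8002^0.9706 = 0.8055
R(t) = exp(-0.8055)
R(t) = 0.4469

0.4469


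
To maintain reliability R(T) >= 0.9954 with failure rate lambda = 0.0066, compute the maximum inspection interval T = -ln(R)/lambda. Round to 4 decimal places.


R_target = 0.9954
lambda = 0.0066
-ln(0.9954) = 0.0046
T = 0.0046 / 0.0066
T = 0.6986

0.6986


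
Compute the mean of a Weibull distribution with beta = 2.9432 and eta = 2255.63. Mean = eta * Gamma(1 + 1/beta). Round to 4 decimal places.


beta = 2.9432, eta = 2255.63
1/beta = 0.3398
1 + 1/beta = 1.3398
Gamma(1.3398) = 0.8922
Mean = 2255.63 * 0.8922
Mean = 2012.5668

2012.5668


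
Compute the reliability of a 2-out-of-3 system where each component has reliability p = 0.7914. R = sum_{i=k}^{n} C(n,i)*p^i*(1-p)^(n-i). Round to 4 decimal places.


k = 2, n = 3, p = 0.7914
i=2: C(3,2)=3 * 0.7914^2 * 0.2086^1 = 0.3919
i=3: C(3,3)=1 * 0.7914^3 * 0.2086^0 = 0.4957
R = sum of terms = 0.8876

0.8876


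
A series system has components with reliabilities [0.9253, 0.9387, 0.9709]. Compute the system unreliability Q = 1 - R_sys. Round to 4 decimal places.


Components: [0.9253, 0.9387, 0.9709]
After component 1: product = 0.9253
After component 2: product = 0.8686
After component 3: product = 0.8433
R_sys = 0.8433
Q = 1 - 0.8433 = 0.1567

0.1567


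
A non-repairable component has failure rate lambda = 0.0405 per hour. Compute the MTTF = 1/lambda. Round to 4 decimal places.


lambda = 0.0405
MTTF = 1 / 0.0405
MTTF = 24.6914

24.6914


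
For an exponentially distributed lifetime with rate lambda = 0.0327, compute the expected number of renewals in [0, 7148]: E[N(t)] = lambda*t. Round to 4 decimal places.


lambda = 0.0327
t = 7148
E[N(t)] = lambda * t
E[N(t)] = 0.0327 * 7148
E[N(t)] = 233.7396

233.7396


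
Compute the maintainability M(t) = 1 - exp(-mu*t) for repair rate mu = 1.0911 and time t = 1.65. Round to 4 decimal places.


mu = 1.0911, t = 1.65
mu * t = 1.0911 * 1.65 = 1.8003
exp(-1.8003) = 0.1652
M(t) = 1 - 0.1652
M(t) = 0.8348

0.8348


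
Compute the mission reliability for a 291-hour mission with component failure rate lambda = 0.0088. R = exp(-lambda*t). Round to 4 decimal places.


lambda = 0.0088
mission_time = 291
lambda * t = 0.0088 * 291 = 2.5608
R = exp(-2.5608)
R = 0.0772

0.0772


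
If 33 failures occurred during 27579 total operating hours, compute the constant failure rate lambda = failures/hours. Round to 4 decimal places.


failures = 33
total_hours = 27579
lambda = 33 / 27579
lambda = 0.0012

0.0012


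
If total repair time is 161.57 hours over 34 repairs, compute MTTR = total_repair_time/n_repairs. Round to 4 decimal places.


total_repair_time = 161.57
n_repairs = 34
MTTR = 161.57 / 34
MTTR = 4.7521

4.7521


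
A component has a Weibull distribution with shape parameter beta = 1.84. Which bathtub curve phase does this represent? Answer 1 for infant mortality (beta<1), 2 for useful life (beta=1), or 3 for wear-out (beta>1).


beta = 1.84
Compare beta to 1:
beta < 1 => infant mortality (phase 1)
beta = 1 => useful life (phase 2)
beta > 1 => wear-out (phase 3)
Since beta = 1.84, this is wear-out (increasing failure rate)
Phase = 3

3


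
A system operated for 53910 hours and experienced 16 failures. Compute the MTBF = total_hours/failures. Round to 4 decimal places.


total_hours = 53910
failures = 16
MTBF = 53910 / 16
MTBF = 3369.375

3369.375


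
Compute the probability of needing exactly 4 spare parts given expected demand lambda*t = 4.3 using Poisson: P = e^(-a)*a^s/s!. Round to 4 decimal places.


a = 4.3, s = 4
e^(-a) = e^(-4.3) = 0.0136
a^s = 4.3^4 = 341.8801
s! = 24
P = 0.0136 * 341.8801 / 24
P = 0.1933

0.1933


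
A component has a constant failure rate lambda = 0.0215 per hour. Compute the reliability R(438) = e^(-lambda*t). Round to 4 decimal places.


lambda = 0.0215
t = 438
lambda * t = 9.417
R(t) = e^(-9.417)
R(t) = 0.0001

0.0001


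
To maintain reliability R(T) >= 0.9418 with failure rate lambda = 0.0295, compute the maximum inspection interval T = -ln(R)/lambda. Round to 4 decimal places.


R_target = 0.9418
lambda = 0.0295
-ln(0.9418) = 0.06
T = 0.06 / 0.0295
T = 2.0326

2.0326


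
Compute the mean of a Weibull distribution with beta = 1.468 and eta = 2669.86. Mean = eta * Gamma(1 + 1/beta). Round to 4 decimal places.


beta = 1.468, eta = 2669.86
1/beta = 0.6812
1 + 1/beta = 1.6812
Gamma(1.6812) = 0.9052
Mean = 2669.86 * 0.9052
Mean = 2416.7853

2416.7853


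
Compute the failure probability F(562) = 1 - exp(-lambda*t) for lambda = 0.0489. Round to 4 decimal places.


lambda = 0.0489, t = 562
lambda * t = 27.4818
exp(-27.4818) = 0.0
F(t) = 1 - 0.0
F(t) = 1.0

1.0


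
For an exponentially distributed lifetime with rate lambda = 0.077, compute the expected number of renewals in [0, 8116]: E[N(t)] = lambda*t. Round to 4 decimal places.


lambda = 0.077
t = 8116
E[N(t)] = lambda * t
E[N(t)] = 0.077 * 8116
E[N(t)] = 624.932

624.932


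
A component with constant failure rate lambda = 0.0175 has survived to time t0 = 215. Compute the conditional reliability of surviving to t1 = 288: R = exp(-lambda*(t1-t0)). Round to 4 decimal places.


lambda = 0.0175
t0 = 215, t1 = 288
t1 - t0 = 73
lambda * (t1-t0) = 0.0175 * 73 = 1.2775
R = exp(-1.2775)
R = 0.2787

0.2787


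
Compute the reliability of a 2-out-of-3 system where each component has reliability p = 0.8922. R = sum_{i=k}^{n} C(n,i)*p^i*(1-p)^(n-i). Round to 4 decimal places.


k = 2, n = 3, p = 0.8922
i=2: C(3,2)=3 * 0.8922^2 * 0.1078^1 = 0.2574
i=3: C(3,3)=1 * 0.8922^3 * 0.1078^0 = 0.7102
R = sum of terms = 0.9676

0.9676


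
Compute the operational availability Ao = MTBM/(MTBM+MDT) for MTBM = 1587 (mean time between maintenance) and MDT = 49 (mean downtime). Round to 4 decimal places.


MTBM = 1587
MDT = 49
MTBM + MDT = 1636
Ao = 1587 / 1636
Ao = 0.97

0.97


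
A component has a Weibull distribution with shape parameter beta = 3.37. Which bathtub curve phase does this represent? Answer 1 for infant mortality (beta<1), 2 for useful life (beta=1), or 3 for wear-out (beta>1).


beta = 3.37
Compare beta to 1:
beta < 1 => infant mortality (phase 1)
beta = 1 => useful life (phase 2)
beta > 1 => wear-out (phase 3)
Since beta = 3.37, this is wear-out (increasing failure rate)
Phase = 3

3


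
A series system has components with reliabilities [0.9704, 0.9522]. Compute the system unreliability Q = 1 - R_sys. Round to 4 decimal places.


Components: [0.9704, 0.9522]
After component 1: product = 0.9704
After component 2: product = 0.924
R_sys = 0.924
Q = 1 - 0.924 = 0.076

0.076


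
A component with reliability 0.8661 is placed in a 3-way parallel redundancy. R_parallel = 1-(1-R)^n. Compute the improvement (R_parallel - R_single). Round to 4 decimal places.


R_single = 0.8661, n = 3
1 - R_single = 0.1339
(1 - R_single)^n = 0.1339^3 = 0.0024
R_parallel = 1 - 0.0024 = 0.9976
Improvement = 0.9976 - 0.8661
Improvement = 0.1315

0.1315


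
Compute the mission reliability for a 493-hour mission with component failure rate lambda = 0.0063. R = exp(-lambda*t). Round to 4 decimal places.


lambda = 0.0063
mission_time = 493
lambda * t = 0.0063 * 493 = 3.1059
R = exp(-3.1059)
R = 0.0448

0.0448


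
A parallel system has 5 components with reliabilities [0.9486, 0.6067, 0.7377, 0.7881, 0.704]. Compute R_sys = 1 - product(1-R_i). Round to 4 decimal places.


Components: [0.9486, 0.6067, 0.7377, 0.7881, 0.704]
(1 - 0.9486) = 0.0514, running product = 0.0514
(1 - 0.6067) = 0.3933, running product = 0.0202
(1 - 0.7377) = 0.2623, running product = 0.0053
(1 - 0.7881) = 0.2119, running product = 0.0011
(1 - 0.704) = 0.296, running product = 0.0003
Product of (1-R_i) = 0.0003
R_sys = 1 - 0.0003 = 0.9997

0.9997


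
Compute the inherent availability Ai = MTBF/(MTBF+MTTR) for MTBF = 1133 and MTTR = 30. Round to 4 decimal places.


MTBF = 1133
MTTR = 30
MTBF + MTTR = 1163
Ai = 1133 / 1163
Ai = 0.9742

0.9742


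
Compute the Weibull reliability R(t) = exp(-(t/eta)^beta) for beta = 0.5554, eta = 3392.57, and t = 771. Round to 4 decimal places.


beta = 0.5554, eta = 3392.57, t = 771
t/eta = 771 / 3392.57 = 0.2273
(t/eta)^beta = 0.2273^0.5554 = 0.4392
R(t) = exp(-0.4392)
R(t) = 0.6446

0.6446


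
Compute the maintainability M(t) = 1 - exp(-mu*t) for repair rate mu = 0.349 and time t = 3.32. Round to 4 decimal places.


mu = 0.349, t = 3.32
mu * t = 0.349 * 3.32 = 1.1587
exp(-1.1587) = 0.3139
M(t) = 1 - 0.3139
M(t) = 0.6861

0.6861


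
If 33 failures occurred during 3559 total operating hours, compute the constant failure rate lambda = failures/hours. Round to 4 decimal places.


failures = 33
total_hours = 3559
lambda = 33 / 3559
lambda = 0.0093

0.0093


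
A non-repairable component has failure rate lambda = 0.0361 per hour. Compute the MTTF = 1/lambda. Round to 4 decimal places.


lambda = 0.0361
MTTF = 1 / 0.0361
MTTF = 27.7008

27.7008


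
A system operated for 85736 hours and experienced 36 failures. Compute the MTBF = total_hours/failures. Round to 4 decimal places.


total_hours = 85736
failures = 36
MTBF = 85736 / 36
MTBF = 2381.5556

2381.5556


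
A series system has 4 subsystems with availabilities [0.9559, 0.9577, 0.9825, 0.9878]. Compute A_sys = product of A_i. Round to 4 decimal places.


Subsystems: [0.9559, 0.9577, 0.9825, 0.9878]
After subsystem 1 (A=0.9559): product = 0.9559
After subsystem 2 (A=0.9577): product = 0.9155
After subsystem 3 (A=0.9825): product = 0.8994
After subsystem 4 (A=0.9878): product = 0.8885
A_sys = 0.8885

0.8885


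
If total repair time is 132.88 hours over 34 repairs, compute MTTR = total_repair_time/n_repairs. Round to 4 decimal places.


total_repair_time = 132.88
n_repairs = 34
MTTR = 132.88 / 34
MTTR = 3.9082

3.9082


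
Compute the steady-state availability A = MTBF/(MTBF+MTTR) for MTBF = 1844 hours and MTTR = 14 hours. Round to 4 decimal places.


MTBF = 1844
MTTR = 14
MTBF + MTTR = 1858
A = 1844 / 1858
A = 0.9925

0.9925


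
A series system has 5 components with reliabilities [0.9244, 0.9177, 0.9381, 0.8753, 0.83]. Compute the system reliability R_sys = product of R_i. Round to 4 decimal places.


Components: [0.9244, 0.9177, 0.9381, 0.8753, 0.83]
After component 1 (R=0.9244): product = 0.9244
After component 2 (R=0.9177): product = 0.8483
After component 3 (R=0.9381): product = 0.7958
After component 4 (R=0.8753): product = 0.6966
After component 5 (R=0.83): product = 0.5782
R_sys = 0.5782

0.5782


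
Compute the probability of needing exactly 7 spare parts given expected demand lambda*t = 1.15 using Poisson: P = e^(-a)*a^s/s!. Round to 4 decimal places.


a = 1.15, s = 7
e^(-a) = e^(-1.15) = 0.3166
a^s = 1.15^7 = 2.66
s! = 5040
P = 0.3166 * 2.66 / 5040
P = 0.0002

0.0002


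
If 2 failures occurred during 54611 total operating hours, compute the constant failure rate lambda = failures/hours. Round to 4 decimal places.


failures = 2
total_hours = 54611
lambda = 2 / 54611
lambda = 0.0

0.0


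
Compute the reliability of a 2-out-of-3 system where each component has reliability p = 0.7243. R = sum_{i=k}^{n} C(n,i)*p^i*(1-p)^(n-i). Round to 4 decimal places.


k = 2, n = 3, p = 0.7243
i=2: C(3,2)=3 * 0.7243^2 * 0.2757^1 = 0.4339
i=3: C(3,3)=1 * 0.7243^3 * 0.2757^0 = 0.38
R = sum of terms = 0.8139

0.8139


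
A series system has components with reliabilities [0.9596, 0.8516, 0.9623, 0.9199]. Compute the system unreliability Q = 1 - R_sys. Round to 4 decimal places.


Components: [0.9596, 0.8516, 0.9623, 0.9199]
After component 1: product = 0.9596
After component 2: product = 0.8172
After component 3: product = 0.7864
After component 4: product = 0.7234
R_sys = 0.7234
Q = 1 - 0.7234 = 0.2766

0.2766


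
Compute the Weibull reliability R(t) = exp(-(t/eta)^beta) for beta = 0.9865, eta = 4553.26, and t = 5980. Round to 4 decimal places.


beta = 0.9865, eta = 4553.26, t = 5980
t/eta = 5980 / 4553.26 = 1.3133
(t/eta)^beta = 1.3133^0.9865 = 1.3085
R(t) = exp(-1.3085)
R(t) = 0.2702

0.2702


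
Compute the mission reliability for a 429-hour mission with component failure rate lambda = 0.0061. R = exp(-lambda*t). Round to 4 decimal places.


lambda = 0.0061
mission_time = 429
lambda * t = 0.0061 * 429 = 2.6169
R = exp(-2.6169)
R = 0.073

0.073


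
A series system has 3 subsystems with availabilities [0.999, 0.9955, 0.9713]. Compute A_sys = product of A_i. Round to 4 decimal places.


Subsystems: [0.999, 0.9955, 0.9713]
After subsystem 1 (A=0.999): product = 0.999
After subsystem 2 (A=0.9955): product = 0.9945
After subsystem 3 (A=0.9713): product = 0.966
A_sys = 0.966

0.966


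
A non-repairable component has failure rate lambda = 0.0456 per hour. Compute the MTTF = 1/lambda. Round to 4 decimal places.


lambda = 0.0456
MTTF = 1 / 0.0456
MTTF = 21.9298

21.9298


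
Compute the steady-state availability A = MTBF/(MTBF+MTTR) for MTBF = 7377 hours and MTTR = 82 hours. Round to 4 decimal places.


MTBF = 7377
MTTR = 82
MTBF + MTTR = 7459
A = 7377 / 7459
A = 0.989

0.989


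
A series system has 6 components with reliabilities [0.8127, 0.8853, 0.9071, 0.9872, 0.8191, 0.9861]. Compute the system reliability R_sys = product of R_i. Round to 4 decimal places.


Components: [0.8127, 0.8853, 0.9071, 0.9872, 0.8191, 0.9861]
After component 1 (R=0.8127): product = 0.8127
After component 2 (R=0.8853): product = 0.7195
After component 3 (R=0.9071): product = 0.6526
After component 4 (R=0.9872): product = 0.6443
After component 5 (R=0.8191): product = 0.5277
After component 6 (R=0.9861): product = 0.5204
R_sys = 0.5204

0.5204


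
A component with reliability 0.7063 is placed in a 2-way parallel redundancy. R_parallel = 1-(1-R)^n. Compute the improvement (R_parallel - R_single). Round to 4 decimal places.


R_single = 0.7063, n = 2
1 - R_single = 0.2937
(1 - R_single)^n = 0.2937^2 = 0.0863
R_parallel = 1 - 0.0863 = 0.9137
Improvement = 0.9137 - 0.7063
Improvement = 0.2074

0.2074


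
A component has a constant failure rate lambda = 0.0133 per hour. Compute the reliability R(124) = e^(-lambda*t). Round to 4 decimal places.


lambda = 0.0133
t = 124
lambda * t = 1.6492
R(t) = e^(-1.6492)
R(t) = 0.1922

0.1922


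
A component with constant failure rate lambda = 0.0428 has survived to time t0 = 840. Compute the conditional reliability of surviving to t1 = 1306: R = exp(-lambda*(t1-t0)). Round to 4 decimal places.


lambda = 0.0428
t0 = 840, t1 = 1306
t1 - t0 = 466
lambda * (t1-t0) = 0.0428 * 466 = 19.9448
R = exp(-19.9448)
R = 0.0

0.0


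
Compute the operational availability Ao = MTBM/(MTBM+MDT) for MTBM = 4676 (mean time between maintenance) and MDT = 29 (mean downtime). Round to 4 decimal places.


MTBM = 4676
MDT = 29
MTBM + MDT = 4705
Ao = 4676 / 4705
Ao = 0.9938

0.9938


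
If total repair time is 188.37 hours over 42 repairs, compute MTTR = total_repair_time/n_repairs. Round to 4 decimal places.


total_repair_time = 188.37
n_repairs = 42
MTTR = 188.37 / 42
MTTR = 4.485

4.485


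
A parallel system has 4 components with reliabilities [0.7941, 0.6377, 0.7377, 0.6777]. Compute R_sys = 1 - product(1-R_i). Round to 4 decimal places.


Components: [0.7941, 0.6377, 0.7377, 0.6777]
(1 - 0.7941) = 0.2059, running product = 0.2059
(1 - 0.6377) = 0.3623, running product = 0.0746
(1 - 0.7377) = 0.2623, running product = 0.0196
(1 - 0.6777) = 0.3223, running product = 0.0063
Product of (1-R_i) = 0.0063
R_sys = 1 - 0.0063 = 0.9937

0.9937


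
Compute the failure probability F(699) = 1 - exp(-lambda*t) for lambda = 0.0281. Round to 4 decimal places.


lambda = 0.0281, t = 699
lambda * t = 19.6419
exp(-19.6419) = 0.0
F(t) = 1 - 0.0
F(t) = 1.0

1.0


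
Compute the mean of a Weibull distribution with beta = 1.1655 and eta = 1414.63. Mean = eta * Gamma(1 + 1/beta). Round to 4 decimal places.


beta = 1.1655, eta = 1414.63
1/beta = 0.858
1 + 1/beta = 1.858
Gamma(1.858) = 0.9481
Mean = 1414.63 * 0.9481
Mean = 1341.1625

1341.1625


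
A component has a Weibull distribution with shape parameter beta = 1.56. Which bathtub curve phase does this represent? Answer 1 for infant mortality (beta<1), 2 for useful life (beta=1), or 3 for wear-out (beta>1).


beta = 1.56
Compare beta to 1:
beta < 1 => infant mortality (phase 1)
beta = 1 => useful life (phase 2)
beta > 1 => wear-out (phase 3)
Since beta = 1.56, this is wear-out (increasing failure rate)
Phase = 3

3


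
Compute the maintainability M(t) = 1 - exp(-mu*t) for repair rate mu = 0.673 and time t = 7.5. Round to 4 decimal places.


mu = 0.673, t = 7.5
mu * t = 0.673 * 7.5 = 5.0475
exp(-5.0475) = 0.0064
M(t) = 1 - 0.0064
M(t) = 0.9936

0.9936


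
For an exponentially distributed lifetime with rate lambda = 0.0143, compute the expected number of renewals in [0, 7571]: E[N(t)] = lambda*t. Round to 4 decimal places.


lambda = 0.0143
t = 7571
E[N(t)] = lambda * t
E[N(t)] = 0.0143 * 7571
E[N(t)] = 108.2653

108.2653


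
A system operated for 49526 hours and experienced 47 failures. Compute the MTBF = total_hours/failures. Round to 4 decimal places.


total_hours = 49526
failures = 47
MTBF = 49526 / 47
MTBF = 1053.7447

1053.7447


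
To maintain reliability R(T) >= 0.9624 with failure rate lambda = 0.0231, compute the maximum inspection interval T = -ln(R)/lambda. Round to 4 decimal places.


R_target = 0.9624
lambda = 0.0231
-ln(0.9624) = 0.0383
T = 0.0383 / 0.0231
T = 1.6591

1.6591


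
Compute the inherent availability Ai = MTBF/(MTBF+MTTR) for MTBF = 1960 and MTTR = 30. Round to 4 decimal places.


MTBF = 1960
MTTR = 30
MTBF + MTTR = 1990
Ai = 1960 / 1990
Ai = 0.9849

0.9849


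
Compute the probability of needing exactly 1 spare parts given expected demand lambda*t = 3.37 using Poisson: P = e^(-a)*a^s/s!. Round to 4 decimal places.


a = 3.37, s = 1
e^(-a) = e^(-3.37) = 0.0344
a^s = 3.37^1 = 3.37
s! = 1
P = 0.0344 * 3.37 / 1
P = 0.1159

0.1159


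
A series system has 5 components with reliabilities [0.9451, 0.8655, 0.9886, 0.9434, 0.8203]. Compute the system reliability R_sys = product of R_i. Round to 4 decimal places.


Components: [0.9451, 0.8655, 0.9886, 0.9434, 0.8203]
After component 1 (R=0.9451): product = 0.9451
After component 2 (R=0.8655): product = 0.818
After component 3 (R=0.9886): product = 0.8087
After component 4 (R=0.9434): product = 0.7629
After component 5 (R=0.8203): product = 0.6258
R_sys = 0.6258

0.6258


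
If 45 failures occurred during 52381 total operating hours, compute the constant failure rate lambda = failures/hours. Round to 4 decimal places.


failures = 45
total_hours = 52381
lambda = 45 / 52381
lambda = 0.0009

0.0009


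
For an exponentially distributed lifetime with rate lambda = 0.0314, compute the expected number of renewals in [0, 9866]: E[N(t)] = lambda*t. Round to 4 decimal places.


lambda = 0.0314
t = 9866
E[N(t)] = lambda * t
E[N(t)] = 0.0314 * 9866
E[N(t)] = 309.7924

309.7924


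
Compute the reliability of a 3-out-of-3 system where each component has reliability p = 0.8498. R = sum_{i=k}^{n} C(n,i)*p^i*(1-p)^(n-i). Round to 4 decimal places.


k = 3, n = 3, p = 0.8498
i=3: C(3,3)=1 * 0.8498^3 * 0.1502^0 = 0.6137
R = sum of terms = 0.6137

0.6137


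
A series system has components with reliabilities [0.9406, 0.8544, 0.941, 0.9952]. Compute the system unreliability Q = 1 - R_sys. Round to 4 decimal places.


Components: [0.9406, 0.8544, 0.941, 0.9952]
After component 1: product = 0.9406
After component 2: product = 0.8036
After component 3: product = 0.7562
After component 4: product = 0.7526
R_sys = 0.7526
Q = 1 - 0.7526 = 0.2474

0.2474


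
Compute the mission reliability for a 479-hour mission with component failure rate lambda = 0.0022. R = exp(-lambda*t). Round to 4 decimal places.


lambda = 0.0022
mission_time = 479
lambda * t = 0.0022 * 479 = 1.0538
R = exp(-1.0538)
R = 0.3486

0.3486


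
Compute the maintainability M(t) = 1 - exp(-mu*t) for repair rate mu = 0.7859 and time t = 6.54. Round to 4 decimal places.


mu = 0.7859, t = 6.54
mu * t = 0.7859 * 6.54 = 5.1398
exp(-5.1398) = 0.0059
M(t) = 1 - 0.0059
M(t) = 0.9941

0.9941


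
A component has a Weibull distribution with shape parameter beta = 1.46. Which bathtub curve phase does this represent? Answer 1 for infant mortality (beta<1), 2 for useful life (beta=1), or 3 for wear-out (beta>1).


beta = 1.46
Compare beta to 1:
beta < 1 => infant mortality (phase 1)
beta = 1 => useful life (phase 2)
beta > 1 => wear-out (phase 3)
Since beta = 1.46, this is wear-out (increasing failure rate)
Phase = 3

3


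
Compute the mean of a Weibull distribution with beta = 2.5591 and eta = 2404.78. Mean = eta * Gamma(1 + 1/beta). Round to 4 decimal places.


beta = 2.5591, eta = 2404.78
1/beta = 0.3908
1 + 1/beta = 1.3908
Gamma(1.3908) = 0.8878
Mean = 2404.78 * 0.8878
Mean = 2134.9782

2134.9782


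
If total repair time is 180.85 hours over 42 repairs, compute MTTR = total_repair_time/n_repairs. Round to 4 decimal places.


total_repair_time = 180.85
n_repairs = 42
MTTR = 180.85 / 42
MTTR = 4.306

4.306


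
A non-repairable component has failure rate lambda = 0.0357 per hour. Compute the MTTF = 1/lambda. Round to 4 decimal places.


lambda = 0.0357
MTTF = 1 / 0.0357
MTTF = 28.0112

28.0112


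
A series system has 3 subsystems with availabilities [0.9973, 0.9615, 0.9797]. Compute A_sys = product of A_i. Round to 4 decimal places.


Subsystems: [0.9973, 0.9615, 0.9797]
After subsystem 1 (A=0.9973): product = 0.9973
After subsystem 2 (A=0.9615): product = 0.9589
After subsystem 3 (A=0.9797): product = 0.9394
A_sys = 0.9394

0.9394


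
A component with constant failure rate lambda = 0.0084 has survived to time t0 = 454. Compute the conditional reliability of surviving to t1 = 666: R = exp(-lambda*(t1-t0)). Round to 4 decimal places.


lambda = 0.0084
t0 = 454, t1 = 666
t1 - t0 = 212
lambda * (t1-t0) = 0.0084 * 212 = 1.7808
R = exp(-1.7808)
R = 0.1685

0.1685


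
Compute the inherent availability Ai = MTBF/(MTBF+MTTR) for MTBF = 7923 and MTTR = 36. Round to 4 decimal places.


MTBF = 7923
MTTR = 36
MTBF + MTTR = 7959
Ai = 7923 / 7959
Ai = 0.9955

0.9955


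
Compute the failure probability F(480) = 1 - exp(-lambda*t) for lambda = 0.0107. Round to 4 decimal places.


lambda = 0.0107, t = 480
lambda * t = 5.136
exp(-5.136) = 0.0059
F(t) = 1 - 0.0059
F(t) = 0.9941

0.9941


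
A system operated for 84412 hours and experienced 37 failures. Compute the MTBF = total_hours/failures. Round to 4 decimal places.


total_hours = 84412
failures = 37
MTBF = 84412 / 37
MTBF = 2281.4054

2281.4054


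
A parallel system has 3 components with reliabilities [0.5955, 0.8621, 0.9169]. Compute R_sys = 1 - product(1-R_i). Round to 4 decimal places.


Components: [0.5955, 0.8621, 0.9169]
(1 - 0.5955) = 0.4045, running product = 0.4045
(1 - 0.8621) = 0.1379, running product = 0.0558
(1 - 0.9169) = 0.0831, running product = 0.0046
Product of (1-R_i) = 0.0046
R_sys = 1 - 0.0046 = 0.9954

0.9954


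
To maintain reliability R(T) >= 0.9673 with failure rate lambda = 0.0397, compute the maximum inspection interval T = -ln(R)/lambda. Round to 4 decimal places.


R_target = 0.9673
lambda = 0.0397
-ln(0.9673) = 0.0332
T = 0.0332 / 0.0397
T = 0.8374

0.8374


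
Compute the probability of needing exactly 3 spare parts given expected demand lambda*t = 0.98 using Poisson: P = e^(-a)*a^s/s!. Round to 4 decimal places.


a = 0.98, s = 3
e^(-a) = e^(-0.98) = 0.3753
a^s = 0.98^3 = 0.9412
s! = 6
P = 0.3753 * 0.9412 / 6
P = 0.0589

0.0589


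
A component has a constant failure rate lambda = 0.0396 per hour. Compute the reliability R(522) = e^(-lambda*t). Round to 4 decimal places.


lambda = 0.0396
t = 522
lambda * t = 20.6712
R(t) = e^(-20.6712)
R(t) = 0.0

0.0


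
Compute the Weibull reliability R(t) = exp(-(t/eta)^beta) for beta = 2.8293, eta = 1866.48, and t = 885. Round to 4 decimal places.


beta = 2.8293, eta = 1866.48, t = 885
t/eta = 885 / 1866.48 = 0.4742
(t/eta)^beta = 0.4742^2.8293 = 0.1211
R(t) = exp(-0.1211)
R(t) = 0.886

0.886


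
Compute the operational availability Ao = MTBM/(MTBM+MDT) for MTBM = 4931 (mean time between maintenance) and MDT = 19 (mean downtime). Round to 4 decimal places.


MTBM = 4931
MDT = 19
MTBM + MDT = 4950
Ao = 4931 / 4950
Ao = 0.9962

0.9962


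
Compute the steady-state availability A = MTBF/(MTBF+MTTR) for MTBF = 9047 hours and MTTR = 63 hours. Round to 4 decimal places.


MTBF = 9047
MTTR = 63
MTBF + MTTR = 9110
A = 9047 / 9110
A = 0.9931

0.9931


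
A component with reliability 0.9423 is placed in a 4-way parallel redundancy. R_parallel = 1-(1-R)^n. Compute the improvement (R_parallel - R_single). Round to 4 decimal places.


R_single = 0.9423, n = 4
1 - R_single = 0.0577
(1 - R_single)^n = 0.0577^4 = 0.0
R_parallel = 1 - 0.0 = 1.0
Improvement = 1.0 - 0.9423
Improvement = 0.0577

0.0577


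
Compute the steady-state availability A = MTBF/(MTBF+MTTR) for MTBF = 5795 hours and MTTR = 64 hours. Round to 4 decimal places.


MTBF = 5795
MTTR = 64
MTBF + MTTR = 5859
A = 5795 / 5859
A = 0.9891

0.9891


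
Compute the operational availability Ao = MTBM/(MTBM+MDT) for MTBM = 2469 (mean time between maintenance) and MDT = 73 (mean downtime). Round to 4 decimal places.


MTBM = 2469
MDT = 73
MTBM + MDT = 2542
Ao = 2469 / 2542
Ao = 0.9713

0.9713


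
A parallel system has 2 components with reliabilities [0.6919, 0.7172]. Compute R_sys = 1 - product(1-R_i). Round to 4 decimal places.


Components: [0.6919, 0.7172]
(1 - 0.6919) = 0.3081, running product = 0.3081
(1 - 0.7172) = 0.2828, running product = 0.0871
Product of (1-R_i) = 0.0871
R_sys = 1 - 0.0871 = 0.9129

0.9129


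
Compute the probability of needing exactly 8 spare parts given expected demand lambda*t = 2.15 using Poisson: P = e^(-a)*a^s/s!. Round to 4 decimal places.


a = 2.15, s = 8
e^(-a) = e^(-2.15) = 0.1165
a^s = 2.15^8 = 456.5703
s! = 40320
P = 0.1165 * 456.5703 / 40320
P = 0.0013

0.0013


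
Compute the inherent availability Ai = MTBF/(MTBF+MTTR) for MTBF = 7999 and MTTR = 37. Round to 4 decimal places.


MTBF = 7999
MTTR = 37
MTBF + MTTR = 8036
Ai = 7999 / 8036
Ai = 0.9954

0.9954


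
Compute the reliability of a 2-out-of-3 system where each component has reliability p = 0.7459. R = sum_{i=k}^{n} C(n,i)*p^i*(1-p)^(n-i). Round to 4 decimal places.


k = 2, n = 3, p = 0.7459
i=2: C(3,2)=3 * 0.7459^2 * 0.2541^1 = 0.4241
i=3: C(3,3)=1 * 0.7459^3 * 0.2541^0 = 0.415
R = sum of terms = 0.8391

0.8391


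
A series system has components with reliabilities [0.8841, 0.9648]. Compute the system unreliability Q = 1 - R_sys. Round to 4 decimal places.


Components: [0.8841, 0.9648]
After component 1: product = 0.8841
After component 2: product = 0.853
R_sys = 0.853
Q = 1 - 0.853 = 0.147

0.147


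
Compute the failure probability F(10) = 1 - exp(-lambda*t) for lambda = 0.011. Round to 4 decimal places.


lambda = 0.011, t = 10
lambda * t = 0.11
exp(-0.11) = 0.8958
F(t) = 1 - 0.8958
F(t) = 0.1042

0.1042


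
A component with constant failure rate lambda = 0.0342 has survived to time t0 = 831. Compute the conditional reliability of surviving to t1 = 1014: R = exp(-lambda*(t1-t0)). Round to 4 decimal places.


lambda = 0.0342
t0 = 831, t1 = 1014
t1 - t0 = 183
lambda * (t1-t0) = 0.0342 * 183 = 6.2586
R = exp(-6.2586)
R = 0.0019

0.0019


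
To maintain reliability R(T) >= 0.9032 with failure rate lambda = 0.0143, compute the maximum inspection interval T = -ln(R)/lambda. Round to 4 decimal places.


R_target = 0.9032
lambda = 0.0143
-ln(0.9032) = 0.1018
T = 0.1018 / 0.0143
T = 7.1197

7.1197


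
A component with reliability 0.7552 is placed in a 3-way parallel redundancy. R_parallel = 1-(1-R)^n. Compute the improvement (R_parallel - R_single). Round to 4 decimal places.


R_single = 0.7552, n = 3
1 - R_single = 0.2448
(1 - R_single)^n = 0.2448^3 = 0.0147
R_parallel = 1 - 0.0147 = 0.9853
Improvement = 0.9853 - 0.7552
Improvement = 0.2301

0.2301


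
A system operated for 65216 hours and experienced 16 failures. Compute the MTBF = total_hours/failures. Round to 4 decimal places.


total_hours = 65216
failures = 16
MTBF = 65216 / 16
MTBF = 4076.0

4076.0


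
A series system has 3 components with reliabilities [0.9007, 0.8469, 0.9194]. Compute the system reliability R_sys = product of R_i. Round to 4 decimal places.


Components: [0.9007, 0.8469, 0.9194]
After component 1 (R=0.9007): product = 0.9007
After component 2 (R=0.8469): product = 0.7628
After component 3 (R=0.9194): product = 0.7013
R_sys = 0.7013

0.7013


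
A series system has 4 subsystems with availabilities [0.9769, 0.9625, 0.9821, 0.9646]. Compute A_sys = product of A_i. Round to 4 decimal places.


Subsystems: [0.9769, 0.9625, 0.9821, 0.9646]
After subsystem 1 (A=0.9769): product = 0.9769
After subsystem 2 (A=0.9625): product = 0.9403
After subsystem 3 (A=0.9821): product = 0.9234
After subsystem 4 (A=0.9646): product = 0.8907
A_sys = 0.8907

0.8907


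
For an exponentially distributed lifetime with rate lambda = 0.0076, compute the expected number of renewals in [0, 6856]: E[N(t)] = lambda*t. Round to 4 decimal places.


lambda = 0.0076
t = 6856
E[N(t)] = lambda * t
E[N(t)] = 0.0076 * 6856
E[N(t)] = 52.1056

52.1056


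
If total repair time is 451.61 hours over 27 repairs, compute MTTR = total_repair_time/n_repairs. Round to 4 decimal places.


total_repair_time = 451.61
n_repairs = 27
MTTR = 451.61 / 27
MTTR = 16.7263

16.7263


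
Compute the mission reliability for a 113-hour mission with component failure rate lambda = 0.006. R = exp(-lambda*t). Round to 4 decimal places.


lambda = 0.006
mission_time = 113
lambda * t = 0.006 * 113 = 0.678
R = exp(-0.678)
R = 0.5076

0.5076
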